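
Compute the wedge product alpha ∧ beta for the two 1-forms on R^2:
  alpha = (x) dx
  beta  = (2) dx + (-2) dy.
alpha ∧ beta = (-2*x) dx ∧ dy

Distribute the wedge, using dx_i ∧ dx_j = -dx_j ∧ dx_i and dx_i ∧ dx_i = 0. For each pair (i, j) with i < j, the coefficient of dx_i ∧ dx_j in alpha ∧ beta is (alpha_i * beta_j - alpha_j * beta_i). Collecting: alpha ∧ beta = (-2*x) dx ∧ dy.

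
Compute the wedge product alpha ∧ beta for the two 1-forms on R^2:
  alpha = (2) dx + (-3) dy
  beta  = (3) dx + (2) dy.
alpha ∧ beta = (13) dx ∧ dy

Distribute the wedge, using dx_i ∧ dx_j = -dx_j ∧ dx_i and dx_i ∧ dx_i = 0. For each pair (i, j) with i < j, the coefficient of dx_i ∧ dx_j in alpha ∧ beta is (alpha_i * beta_j - alpha_j * beta_i). Collecting: alpha ∧ beta = (13) dx ∧ dy.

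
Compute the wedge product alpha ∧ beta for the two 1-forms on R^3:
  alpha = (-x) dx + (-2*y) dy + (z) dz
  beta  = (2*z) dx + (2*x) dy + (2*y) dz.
alpha ∧ beta = (-2*x^2 + 4*y*z) dx ∧ dy + (-2*x*y - 2*z^2) dx ∧ dz + (-2*x*z - 4*y^2) dy ∧ dz

Distribute the wedge, using dx_i ∧ dx_j = -dx_j ∧ dx_i and dx_i ∧ dx_i = 0. For each pair (i, j) with i < j, the coefficient of dx_i ∧ dx_j in alpha ∧ beta is (alpha_i * beta_j - alpha_j * beta_i). Collecting: alpha ∧ beta = (-2*x^2 + 4*y*z) dx ∧ dy + (-2*x*y - 2*z^2) dx ∧ dz + (-2*x*z - 4*y^2) dy ∧ dz.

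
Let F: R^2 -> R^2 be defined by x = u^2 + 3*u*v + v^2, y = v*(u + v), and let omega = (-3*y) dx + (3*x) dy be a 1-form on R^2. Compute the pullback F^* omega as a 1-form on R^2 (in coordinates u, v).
F^* omega = (3*v*(-u^2 - 2*u*v - 2*v^2)) du + (3*u*(u^2 + 2*u*v + 2*v^2)) dv

Using F^*(f dg) = (f ∘ F) d(g ∘ F), substitute each coordinate x_i by F_i(u, v) in f_i, and replace dx_i by d F_i = (∂F_i/∂u) du + (∂F_i/∂v) dv.
  For the x component: f_1(F) = 3*v*(-u - v); d F_1 = (2*u + 3*v) du + (3*u + 2*v) dv
  For the y component: f_2(F) = 3*u^2 + 9*u*v + 3*v^2; d F_2 = (v) du + (u + 2*v) dv
Combining and collecting du, dv coefficients:
  coeff of du: 3*v*(-u^2 - 2*u*v - 2*v^2)
  coeff of dv: 3*u*(u^2 + 2*u*v + 2*v^2)
F^* omega = (3*v*(-u^2 - 2*u*v - 2*v^2)) du + (3*u*(u^2 + 2*u*v + 2*v^2)) dv.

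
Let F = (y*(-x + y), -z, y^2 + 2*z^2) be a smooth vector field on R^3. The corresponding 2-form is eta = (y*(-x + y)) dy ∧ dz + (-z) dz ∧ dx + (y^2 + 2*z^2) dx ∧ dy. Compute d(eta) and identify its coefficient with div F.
d(eta) = (-y + 4*z) dx ∧ dy ∧ dz; div F = -y + 4*z

For a 2-form in R^3 of the form above, applying d gives a 3-form with coefficient ∂P/∂x + ∂Q/∂y + ∂R/∂z:
  ∂P/∂x = -y
  ∂Q/∂y = 0
  ∂R/∂z = 4*z
Sum = -y + 4*z, which is exactly div F.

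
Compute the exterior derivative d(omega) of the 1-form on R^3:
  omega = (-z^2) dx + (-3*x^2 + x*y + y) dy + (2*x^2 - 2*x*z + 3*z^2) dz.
d(omega) = (-6*x + y) dx ∧ dy + (4*x) dx ∧ dz

For a 1-form omega = sum_i f_i dx_i, the exterior derivative is
  d(omega) = sum_{i < j} (∂f_j/∂x_i - ∂f_i/∂x_j) dx_i ∧ dx_j.
  coefficient of dx ∧ dy: ∂f_2/∂x - ∂f_1/∂y = ∂(-3*x^2 + x*y + y)/∂x - ∂(-z^2)/∂y = -6*x + y
  coefficient of dx ∧ dz: ∂f_3/∂x - ∂f_1/∂z = ∂(2*x^2 - 2*x*z + 3*z^2)/∂x - ∂(-z^2)/∂z = 4*x
Assembling: d(omega) = (-6*x + y) dx ∧ dy + (4*x) dx ∧ dz.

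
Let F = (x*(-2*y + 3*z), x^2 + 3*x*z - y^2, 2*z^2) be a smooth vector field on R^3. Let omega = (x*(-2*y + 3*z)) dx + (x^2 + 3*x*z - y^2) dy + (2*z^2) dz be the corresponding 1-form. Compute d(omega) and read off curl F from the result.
d(omega) = (-3*x) dy ∧ dz + (3*x) dz ∧ dx + (4*x + 3*z) dx ∧ dy; curl F = (-3*x, 3*x, 4*x + 3*z)

d omega = sum_{i<j} (∂f_j/∂x_i - ∂f_i/∂x_j) dx_i ∧ dx_j. Under the identification (dy ∧ dz, dz ∧ dx, dx ∧ dy) ↔ (e_x, e_y, e_z), the coefficients are exactly the components of curl F. Compute:
  ∂R/∂y - ∂Q/∂z = (0) - (3*x) = -3*x
  ∂P/∂z - ∂R/∂x = (3*x) - (0) = 3*x
  ∂Q/∂x - ∂P/∂y = (2*x + 3*z) - (-2*x) = 4*x + 3*z.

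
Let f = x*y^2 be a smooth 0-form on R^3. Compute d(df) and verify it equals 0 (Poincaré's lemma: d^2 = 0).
d(df) = 0

Step 1: df = sum_i (∂f/∂x_i) dx_i = (y^2) dx + (2*x*y) dy + (0) dz.
Step 2: Apply d again. Using the 1-form formula, the coefficient of dx ∧ dy in d(df) is ∂^2 f/∂x ∂y - ∂^2 f/∂y ∂x = (2*y) - (2*y) = 0 (equality of mixed partials for smooth f).
Similarly for dx ∧ dz and dy ∧ dz — all coefficients vanish. So d(df) = 0.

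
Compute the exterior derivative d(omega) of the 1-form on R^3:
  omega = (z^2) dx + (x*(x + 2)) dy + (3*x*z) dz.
d(omega) = (2*x + 2) dx ∧ dy + (z) dx ∧ dz

For a 1-form omega = sum_i f_i dx_i, the exterior derivative is
  d(omega) = sum_{i < j} (∂f_j/∂x_i - ∂f_i/∂x_j) dx_i ∧ dx_j.
  coefficient of dx ∧ dy: ∂f_2/∂x - ∂f_1/∂y = ∂(x*(x + 2))/∂x - ∂(z^2)/∂y = 2*x + 2
  coefficient of dx ∧ dz: ∂f_3/∂x - ∂f_1/∂z = ∂(3*x*z)/∂x - ∂(z^2)/∂z = z
Assembling: d(omega) = (2*x + 2) dx ∧ dy + (z) dx ∧ dz.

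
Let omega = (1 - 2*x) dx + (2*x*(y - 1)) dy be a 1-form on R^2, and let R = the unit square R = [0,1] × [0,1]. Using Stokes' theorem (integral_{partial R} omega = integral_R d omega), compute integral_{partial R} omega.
integral_(partial R) omega = -1

Stokes: integral_partial_R omega = integral_R d omega with d omega = (∂Q/∂x - ∂P/∂y) dx ∧ dy.
  ∂Q/∂x = 2*y - 2
  ∂P/∂y = 0
  integrand = ∂Q/∂x - ∂P/∂y = 2*y - 2.
Integrating over R: integral_0^1 integral_0^1 (2*y - 2) dx dy = -1.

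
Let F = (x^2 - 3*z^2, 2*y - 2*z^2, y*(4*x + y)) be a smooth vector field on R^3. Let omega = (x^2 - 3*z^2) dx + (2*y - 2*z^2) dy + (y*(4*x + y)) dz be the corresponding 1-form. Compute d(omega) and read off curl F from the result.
d(omega) = (4*x + 2*y + 4*z) dy ∧ dz + (-4*y - 6*z) dz ∧ dx + (0) dx ∧ dy; curl F = (4*x + 2*y + 4*z, -4*y - 6*z, 0)

d omega = sum_{i<j} (∂f_j/∂x_i - ∂f_i/∂x_j) dx_i ∧ dx_j. Under the identification (dy ∧ dz, dz ∧ dx, dx ∧ dy) ↔ (e_x, e_y, e_z), the coefficients are exactly the components of curl F. Compute:
  ∂R/∂y - ∂Q/∂z = (4*x + 2*y) - (-4*z) = 4*x + 2*y + 4*z
  ∂P/∂z - ∂R/∂x = (-6*z) - (4*y) = -4*y - 6*z
  ∂Q/∂x - ∂P/∂y = (0) - (0) = 0.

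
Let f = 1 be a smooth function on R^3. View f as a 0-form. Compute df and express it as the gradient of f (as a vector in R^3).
df = (0) dx + (0) dy + (0) dz; grad f = (0, 0, 0)

For a 0-form f, d f = (∂f/∂x) dx + (∂f/∂y) dy + (∂f/∂z) dz. The components of the vector representation are exactly the entries of grad f in Cartesian coordinates:
  ∂f/∂x = 0
  ∂f/∂y = 0
  ∂f/∂z = 0.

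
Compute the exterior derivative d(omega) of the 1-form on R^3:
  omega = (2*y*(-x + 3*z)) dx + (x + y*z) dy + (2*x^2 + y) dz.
d(omega) = (2*x - 6*z + 1) dx ∧ dy + (4*x - 6*y) dx ∧ dz + (1 - y) dy ∧ dz

For a 1-form omega = sum_i f_i dx_i, the exterior derivative is
  d(omega) = sum_{i < j} (∂f_j/∂x_i - ∂f_i/∂x_j) dx_i ∧ dx_j.
  coefficient of dx ∧ dy: ∂f_2/∂x - ∂f_1/∂y = ∂(x + y*z)/∂x - ∂(2*y*(-x + 3*z))/∂y = 2*x - 6*z + 1
  coefficient of dx ∧ dz: ∂f_3/∂x - ∂f_1/∂z = ∂(2*x^2 + y)/∂x - ∂(2*y*(-x + 3*z))/∂z = 4*x - 6*y
  coefficient of dy ∧ dz: ∂f_3/∂y - ∂f_2/∂z = ∂(2*x^2 + y)/∂y - ∂(x + y*z)/∂z = 1 - y
Assembling: d(omega) = (2*x - 6*z + 1) dx ∧ dy + (4*x - 6*y) dx ∧ dz + (1 - y) dy ∧ dz.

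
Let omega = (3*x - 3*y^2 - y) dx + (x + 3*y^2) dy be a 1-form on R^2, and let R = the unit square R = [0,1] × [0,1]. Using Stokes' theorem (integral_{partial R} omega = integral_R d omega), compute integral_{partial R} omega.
integral_(partial R) omega = 5

Stokes: integral_partial_R omega = integral_R d omega with d omega = (∂Q/∂x - ∂P/∂y) dx ∧ dy.
  ∂Q/∂x = 1
  ∂P/∂y = -6*y - 1
  integrand = ∂Q/∂x - ∂P/∂y = 6*y + 2.
Integrating over R: integral_0^1 integral_0^1 (6*y + 2) dx dy = 5.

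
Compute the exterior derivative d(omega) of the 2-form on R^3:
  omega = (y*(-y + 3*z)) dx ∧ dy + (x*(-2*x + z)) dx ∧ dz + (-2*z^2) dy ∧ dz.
d(omega) = (3*y) dx ∧ dy ∧ dz

For a 2-form omega = sum_{i<j} g_{ij} dx_i ∧ dx_j, the exterior derivative is
  d(omega) = sum_{i<j} d(g_{ij}) ∧ dx_i ∧ dx_j = sum_{i<j, k} (∂g_{ij}/∂x_k) dx_k ∧ dx_i ∧ dx_j.
Expand each term, using dx_k ∧ dx_i ∧ dx_j = sgn(permutation) dx_{(a)} ∧ dx_{(b)} ∧ dx_{(c)} with (a < b < c) sorted:
  d(y*(-y + 3*z)) includes (∂/∂z)(y*(-y + 3*z)) dz = (3*y) dz, which multiplied by dx ∧ dy gives (3*y) dx ∧ dy ∧ dz
Collecting like 3-forms: d(omega) = (3*y) dx ∧ dy ∧ dz.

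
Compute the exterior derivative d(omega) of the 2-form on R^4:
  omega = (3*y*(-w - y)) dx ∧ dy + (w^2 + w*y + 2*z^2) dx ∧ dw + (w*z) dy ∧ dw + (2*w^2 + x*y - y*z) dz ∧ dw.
d(omega) = (-w - 3*y) dx ∧ dy ∧ dw + (y - 4*z) dx ∧ dz ∧ dw + (-w + x - z) dy ∧ dz ∧ dw

For a 2-form omega = sum_{i<j} g_{ij} dx_i ∧ dx_j, the exterior derivative is
  d(omega) = sum_{i<j} d(g_{ij}) ∧ dx_i ∧ dx_j = sum_{i<j, k} (∂g_{ij}/∂x_k) dx_k ∧ dx_i ∧ dx_j.
Expand each term, using dx_k ∧ dx_i ∧ dx_j = sgn(permutation) dx_{(a)} ∧ dx_{(b)} ∧ dx_{(c)} with (a < b < c) sorted:
  d(3*y*(-w - y)) includes (∂/∂w)(3*y*(-w - y)) dw = (-3*y) dw, which multiplied by dx ∧ dy gives (-3*y) dx ∧ dy ∧ dw
  d(w^2 + w*y + 2*z^2) includes (∂/∂y)(w^2 + w*y + 2*z^2) dy = (w) dy, which multiplied by dx ∧ dw gives (-w) dx ∧ dy ∧ dw
  d(w^2 + w*y + 2*z^2) includes (∂/∂z)(w^2 + w*y + 2*z^2) dz = (4*z) dz, which multiplied by dx ∧ dw gives (-4*z) dx ∧ dz ∧ dw
  d(w*z) includes (∂/∂z)(w*z) dz = (w) dz, which multiplied by dy ∧ dw gives (-w) dy ∧ dz ∧ dw
  d(2*w^2 + x*y - y*z) includes (∂/∂x)(2*w^2 + x*y - y*z) dx = (y) dx, which multiplied by dz ∧ dw gives (y) dx ∧ dz ∧ dw
  d(2*w^2 + x*y - y*z) includes (∂/∂y)(2*w^2 + x*y - y*z) dy = (x - z) dy, which multiplied by dz ∧ dw gives (x - z) dy ∧ dz ∧ dw
Collecting like 3-forms: d(omega) = (-w - 3*y) dx ∧ dy ∧ dw + (y - 4*z) dx ∧ dz ∧ dw + (-w + x - z) dy ∧ dz ∧ dw.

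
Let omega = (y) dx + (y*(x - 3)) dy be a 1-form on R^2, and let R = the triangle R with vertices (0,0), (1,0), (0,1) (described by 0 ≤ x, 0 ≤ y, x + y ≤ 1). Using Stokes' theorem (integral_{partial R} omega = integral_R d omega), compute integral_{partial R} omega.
integral_(partial R) omega = -1/3

Stokes: integral_partial_R omega = integral_R d omega with d omega = (∂Q/∂x - ∂P/∂y) dx ∧ dy.
  ∂Q/∂x = y
  ∂P/∂y = 1
  integrand = ∂Q/∂x - ∂P/∂y = y - 1.
Integrating over R: integral_0^1 integral_0^{1-x} (y - 1) dy dx = -1/3.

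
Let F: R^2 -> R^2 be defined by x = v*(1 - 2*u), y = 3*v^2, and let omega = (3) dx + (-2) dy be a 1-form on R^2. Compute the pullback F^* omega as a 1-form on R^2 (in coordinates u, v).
F^* omega = (-6*v) du + (-6*u - 12*v + 3) dv

Using F^*(f dg) = (f ∘ F) d(g ∘ F), substitute each coordinate x_i by F_i(u, v) in f_i, and replace dx_i by d F_i = (∂F_i/∂u) du + (∂F_i/∂v) dv.
  For the x component: f_1(F) = 3; d F_1 = (-2*v) du + (1 - 2*u) dv
  For the y component: f_2(F) = -2; d F_2 = (0) du + (6*v) dv
Combining and collecting du, dv coefficients:
  coeff of du: -6*v
  coeff of dv: -6*u - 12*v + 3
F^* omega = (-6*v) du + (-6*u - 12*v + 3) dv.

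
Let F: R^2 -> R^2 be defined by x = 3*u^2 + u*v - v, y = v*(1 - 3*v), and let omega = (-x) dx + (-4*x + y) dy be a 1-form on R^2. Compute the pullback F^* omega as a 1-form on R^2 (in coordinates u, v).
F^* omega = (-18*u^3 - 9*u^2*v - u*v^2 + 6*u*v + v^2) du + (-3*u^3 + 71*u^2*v - 9*u^2 + 24*u*v^2 - 2*u*v + 18*v^3 - 33*v^2 + 4*v) dv

Using F^*(f dg) = (f ∘ F) d(g ∘ F), substitute each coordinate x_i by F_i(u, v) in f_i, and replace dx_i by d F_i = (∂F_i/∂u) du + (∂F_i/∂v) dv.
  For the x component: f_1(F) = -3*u^2 - u*v + v; d F_1 = (6*u + v) du + (u - 1) dv
  For the y component: f_2(F) = -12*u^2 - 4*u*v - 3*v^2 + 5*v; d F_2 = (0) du + (1 - 6*v) dv
Combining and collecting du, dv coefficients:
  coeff of du: -18*u^3 - 9*u^2*v - u*v^2 + 6*u*v + v^2
  coeff of dv: -3*u^3 + 71*u^2*v - 9*u^2 + 24*u*v^2 - 2*u*v + 18*v^3 - 33*v^2 + 4*v
F^* omega = (-18*u^3 - 9*u^2*v - u*v^2 + 6*u*v + v^2) du + (-3*u^3 + 71*u^2*v - 9*u^2 + 24*u*v^2 - 2*u*v + 18*v^3 - 33*v^2 + 4*v) dv.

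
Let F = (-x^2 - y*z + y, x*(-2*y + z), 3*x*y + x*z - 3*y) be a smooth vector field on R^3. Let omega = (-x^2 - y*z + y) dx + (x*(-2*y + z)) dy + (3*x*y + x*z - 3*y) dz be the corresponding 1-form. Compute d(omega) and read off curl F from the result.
d(omega) = (2*x - 3) dy ∧ dz + (-4*y - z) dz ∧ dx + (-2*y + 2*z - 1) dx ∧ dy; curl F = (2*x - 3, -4*y - z, -2*y + 2*z - 1)

d omega = sum_{i<j} (∂f_j/∂x_i - ∂f_i/∂x_j) dx_i ∧ dx_j. Under the identification (dy ∧ dz, dz ∧ dx, dx ∧ dy) ↔ (e_x, e_y, e_z), the coefficients are exactly the components of curl F. Compute:
  ∂R/∂y - ∂Q/∂z = (3*x - 3) - (x) = 2*x - 3
  ∂P/∂z - ∂R/∂x = (-y) - (3*y + z) = -4*y - z
  ∂Q/∂x - ∂P/∂y = (-2*y + z) - (1 - z) = -2*y + 2*z - 1.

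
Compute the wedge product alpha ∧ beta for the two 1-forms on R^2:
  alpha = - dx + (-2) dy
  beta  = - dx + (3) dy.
alpha ∧ beta = (-5) dx ∧ dy

Distribute the wedge, using dx_i ∧ dx_j = -dx_j ∧ dx_i and dx_i ∧ dx_i = 0. For each pair (i, j) with i < j, the coefficient of dx_i ∧ dx_j in alpha ∧ beta is (alpha_i * beta_j - alpha_j * beta_i). Collecting: alpha ∧ beta = (-5) dx ∧ dy.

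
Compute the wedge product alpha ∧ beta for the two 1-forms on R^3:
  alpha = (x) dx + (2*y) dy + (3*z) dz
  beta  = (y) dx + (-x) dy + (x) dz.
alpha ∧ beta = (-x^2 - 2*y^2) dx ∧ dy + (x^2 - 3*y*z) dx ∧ dz + (x*(2*y + 3*z)) dy ∧ dz

Distribute the wedge, using dx_i ∧ dx_j = -dx_j ∧ dx_i and dx_i ∧ dx_i = 0. For each pair (i, j) with i < j, the coefficient of dx_i ∧ dx_j in alpha ∧ beta is (alpha_i * beta_j - alpha_j * beta_i). Collecting: alpha ∧ beta = (-x^2 - 2*y^2) dx ∧ dy + (x^2 - 3*y*z) dx ∧ dz + (x*(2*y + 3*z)) dy ∧ dz.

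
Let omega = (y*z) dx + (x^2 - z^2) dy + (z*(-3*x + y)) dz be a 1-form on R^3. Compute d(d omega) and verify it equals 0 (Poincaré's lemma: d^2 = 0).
d(d omega) = 0

Step 1: d omega = sum_{i<j} (∂f_j/∂x_i - ∂f_i/∂x_j) dx_i ∧ dx_j:
  coeff of dx ∧ dy: 2*x - z
  coeff of dx ∧ dz: -y - 3*z
  coeff of dy ∧ dz: 3*z
Step 2: Apply d again to each 2-form coefficient. The only possible 3-form in R^3 is dx ∧ dy ∧ dz, with coefficient
  ∂(coeff of dy∧dz)/∂x - ∂(coeff of dx∧dz)/∂y + ∂(coeff of dx∧dy)/∂z
  = ∂/∂x (3*z) - ∂/∂y (-y - 3*z) + ∂/∂z (2*x - z).
Each of these terms simplifies to sums of mixed partials that cancel in pairs. The result is 0 (by equality of mixed partials for smooth functions — Schwarz / Clairaut).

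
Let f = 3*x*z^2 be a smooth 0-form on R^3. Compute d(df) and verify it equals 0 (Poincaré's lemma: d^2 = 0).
d(df) = 0

Step 1: df = sum_i (∂f/∂x_i) dx_i = (3*z^2) dx + (0) dy + (6*x*z) dz.
Step 2: Apply d again. Using the 1-form formula, the coefficient of dx ∧ dy in d(df) is ∂^2 f/∂x ∂y - ∂^2 f/∂y ∂x = (0) - (0) = 0 (equality of mixed partials for smooth f).
Similarly for dx ∧ dz and dy ∧ dz — all coefficients vanish. So d(df) = 0.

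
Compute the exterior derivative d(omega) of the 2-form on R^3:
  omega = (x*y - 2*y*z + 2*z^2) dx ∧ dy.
d(omega) = (-2*y + 4*z) dx ∧ dy ∧ dz

For a 2-form omega = sum_{i<j} g_{ij} dx_i ∧ dx_j, the exterior derivative is
  d(omega) = sum_{i<j} d(g_{ij}) ∧ dx_i ∧ dx_j = sum_{i<j, k} (∂g_{ij}/∂x_k) dx_k ∧ dx_i ∧ dx_j.
Expand each term, using dx_k ∧ dx_i ∧ dx_j = sgn(permutation) dx_{(a)} ∧ dx_{(b)} ∧ dx_{(c)} with (a < b < c) sorted:
  d(x*y - 2*y*z + 2*z^2) includes (∂/∂z)(x*y - 2*y*z + 2*z^2) dz = (-2*y + 4*z) dz, which multiplied by dx ∧ dy gives (-2*y + 4*z) dx ∧ dy ∧ dz
Collecting like 3-forms: d(omega) = (-2*y + 4*z) dx ∧ dy ∧ dz.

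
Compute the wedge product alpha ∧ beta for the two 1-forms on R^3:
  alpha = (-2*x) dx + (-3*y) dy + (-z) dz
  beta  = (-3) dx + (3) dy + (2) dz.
alpha ∧ beta = (-6*x - 9*y) dx ∧ dy + (-4*x - 3*z) dx ∧ dz + (-6*y + 3*z) dy ∧ dz

Distribute the wedge, using dx_i ∧ dx_j = -dx_j ∧ dx_i and dx_i ∧ dx_i = 0. For each pair (i, j) with i < j, the coefficient of dx_i ∧ dx_j in alpha ∧ beta is (alpha_i * beta_j - alpha_j * beta_i). Collecting: alpha ∧ beta = (-6*x - 9*y) dx ∧ dy + (-4*x - 3*z) dx ∧ dz + (-6*y + 3*z) dy ∧ dz.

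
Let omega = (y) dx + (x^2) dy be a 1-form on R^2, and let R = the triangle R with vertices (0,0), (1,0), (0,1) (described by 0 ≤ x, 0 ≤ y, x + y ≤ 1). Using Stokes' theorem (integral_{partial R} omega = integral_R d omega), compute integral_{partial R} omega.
integral_(partial R) omega = -1/6

Stokes: integral_partial_R omega = integral_R d omega with d omega = (∂Q/∂x - ∂P/∂y) dx ∧ dy.
  ∂Q/∂x = 2*x
  ∂P/∂y = 1
  integrand = ∂Q/∂x - ∂P/∂y = 2*x - 1.
Integrating over R: integral_0^1 integral_0^{1-x} (2*x - 1) dy dx = -1/6.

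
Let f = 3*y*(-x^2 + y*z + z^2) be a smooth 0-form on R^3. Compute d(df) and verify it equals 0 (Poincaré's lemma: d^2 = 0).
d(df) = 0

Step 1: df = sum_i (∂f/∂x_i) dx_i = (-6*x*y) dx + (-3*x^2 + 6*y*z + 3*z^2) dy + (3*y*(y + 2*z)) dz.
Step 2: Apply d again. Using the 1-form formula, the coefficient of dx ∧ dy in d(df) is ∂^2 f/∂x ∂y - ∂^2 f/∂y ∂x = (-6*x) - (-6*x) = 0 (equality of mixed partials for smooth f).
Similarly for dx ∧ dz and dy ∧ dz — all coefficients vanish. So d(df) = 0.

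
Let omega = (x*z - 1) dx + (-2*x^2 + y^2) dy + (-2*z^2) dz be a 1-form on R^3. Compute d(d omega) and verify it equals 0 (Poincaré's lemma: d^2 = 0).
d(d omega) = 0

Step 1: d omega = sum_{i<j} (∂f_j/∂x_i - ∂f_i/∂x_j) dx_i ∧ dx_j:
  coeff of dx ∧ dy: -4*x
  coeff of dx ∧ dz: -x
  coeff of dy ∧ dz: 0
Step 2: Apply d again to each 2-form coefficient. The only possible 3-form in R^3 is dx ∧ dy ∧ dz, with coefficient
  ∂(coeff of dy∧dz)/∂x - ∂(coeff of dx∧dz)/∂y + ∂(coeff of dx∧dy)/∂z
  = ∂/∂x (0) - ∂/∂y (-x) + ∂/∂z (-4*x).
Each of these terms simplifies to sums of mixed partials that cancel in pairs. The result is 0 (by equality of mixed partials for smooth functions — Schwarz / Clairaut).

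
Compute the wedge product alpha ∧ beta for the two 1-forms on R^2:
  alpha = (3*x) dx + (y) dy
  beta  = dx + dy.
alpha ∧ beta = (3*x - y) dx ∧ dy

Distribute the wedge, using dx_i ∧ dx_j = -dx_j ∧ dx_i and dx_i ∧ dx_i = 0. For each pair (i, j) with i < j, the coefficient of dx_i ∧ dx_j in alpha ∧ beta is (alpha_i * beta_j - alpha_j * beta_i). Collecting: alpha ∧ beta = (3*x - y) dx ∧ dy.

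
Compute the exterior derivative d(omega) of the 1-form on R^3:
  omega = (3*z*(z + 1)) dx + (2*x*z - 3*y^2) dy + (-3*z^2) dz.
d(omega) = (2*z) dx ∧ dy + (-6*z - 3) dx ∧ dz + (-2*x) dy ∧ dz

For a 1-form omega = sum_i f_i dx_i, the exterior derivative is
  d(omega) = sum_{i < j} (∂f_j/∂x_i - ∂f_i/∂x_j) dx_i ∧ dx_j.
  coefficient of dx ∧ dy: ∂f_2/∂x - ∂f_1/∂y = ∂(2*x*z - 3*y^2)/∂x - ∂(3*z*(z + 1))/∂y = 2*z
  coefficient of dx ∧ dz: ∂f_3/∂x - ∂f_1/∂z = ∂(-3*z^2)/∂x - ∂(3*z*(z + 1))/∂z = -6*z - 3
  coefficient of dy ∧ dz: ∂f_3/∂y - ∂f_2/∂z = ∂(-3*z^2)/∂y - ∂(2*x*z - 3*y^2)/∂z = -2*x
Assembling: d(omega) = (2*z) dx ∧ dy + (-6*z - 3) dx ∧ dz + (-2*x) dy ∧ dz.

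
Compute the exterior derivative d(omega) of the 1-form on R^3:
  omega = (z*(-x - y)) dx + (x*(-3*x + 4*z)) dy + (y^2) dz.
d(omega) = (-6*x + 5*z) dx ∧ dy + (x + y) dx ∧ dz + (-4*x + 2*y) dy ∧ dz

For a 1-form omega = sum_i f_i dx_i, the exterior derivative is
  d(omega) = sum_{i < j} (∂f_j/∂x_i - ∂f_i/∂x_j) dx_i ∧ dx_j.
  coefficient of dx ∧ dy: ∂f_2/∂x - ∂f_1/∂y = ∂(x*(-3*x + 4*z))/∂x - ∂(z*(-x - y))/∂y = -6*x + 5*z
  coefficient of dx ∧ dz: ∂f_3/∂x - ∂f_1/∂z = ∂(y^2)/∂x - ∂(z*(-x - y))/∂z = x + y
  coefficient of dy ∧ dz: ∂f_3/∂y - ∂f_2/∂z = ∂(y^2)/∂y - ∂(x*(-3*x + 4*z))/∂z = -4*x + 2*y
Assembling: d(omega) = (-6*x + 5*z) dx ∧ dy + (x + y) dx ∧ dz + (-4*x + 2*y) dy ∧ dz.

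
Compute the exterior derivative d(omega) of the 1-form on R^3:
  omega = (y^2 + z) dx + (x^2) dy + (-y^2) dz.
d(omega) = (2*x - 2*y) dx ∧ dy + (-1) dx ∧ dz + (-2*y) dy ∧ dz

For a 1-form omega = sum_i f_i dx_i, the exterior derivative is
  d(omega) = sum_{i < j} (∂f_j/∂x_i - ∂f_i/∂x_j) dx_i ∧ dx_j.
  coefficient of dx ∧ dy: ∂f_2/∂x - ∂f_1/∂y = ∂(x^2)/∂x - ∂(y^2 + z)/∂y = 2*x - 2*y
  coefficient of dx ∧ dz: ∂f_3/∂x - ∂f_1/∂z = ∂(-y^2)/∂x - ∂(y^2 + z)/∂z = -1
  coefficient of dy ∧ dz: ∂f_3/∂y - ∂f_2/∂z = ∂(-y^2)/∂y - ∂(x^2)/∂z = -2*y
Assembling: d(omega) = (2*x - 2*y) dx ∧ dy + (-1) dx ∧ dz + (-2*y) dy ∧ dz.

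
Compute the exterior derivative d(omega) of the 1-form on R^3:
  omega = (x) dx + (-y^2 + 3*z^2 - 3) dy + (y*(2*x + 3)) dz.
d(omega) = (2*y) dx ∧ dz + (2*x - 6*z + 3) dy ∧ dz

For a 1-form omega = sum_i f_i dx_i, the exterior derivative is
  d(omega) = sum_{i < j} (∂f_j/∂x_i - ∂f_i/∂x_j) dx_i ∧ dx_j.
  coefficient of dx ∧ dz: ∂f_3/∂x - ∂f_1/∂z = ∂(y*(2*x + 3))/∂x - ∂(x)/∂z = 2*y
  coefficient of dy ∧ dz: ∂f_3/∂y - ∂f_2/∂z = ∂(y*(2*x + 3))/∂y - ∂(-y^2 + 3*z^2 - 3)/∂z = 2*x - 6*z + 3
Assembling: d(omega) = (2*y) dx ∧ dz + (2*x - 6*z + 3) dy ∧ dz.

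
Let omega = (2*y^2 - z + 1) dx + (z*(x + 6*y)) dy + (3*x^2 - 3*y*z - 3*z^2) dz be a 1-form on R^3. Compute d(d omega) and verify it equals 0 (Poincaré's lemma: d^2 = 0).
d(d omega) = 0

Step 1: d omega = sum_{i<j} (∂f_j/∂x_i - ∂f_i/∂x_j) dx_i ∧ dx_j:
  coeff of dx ∧ dy: -4*y + z
  coeff of dx ∧ dz: 6*x + 1
  coeff of dy ∧ dz: -x - 6*y - 3*z
Step 2: Apply d again to each 2-form coefficient. The only possible 3-form in R^3 is dx ∧ dy ∧ dz, with coefficient
  ∂(coeff of dy∧dz)/∂x - ∂(coeff of dx∧dz)/∂y + ∂(coeff of dx∧dy)/∂z
  = ∂/∂x (-x - 6*y - 3*z) - ∂/∂y (6*x + 1) + ∂/∂z (-4*y + z).
Each of these terms simplifies to sums of mixed partials that cancel in pairs. The result is 0 (by equality of mixed partials for smooth functions — Schwarz / Clairaut).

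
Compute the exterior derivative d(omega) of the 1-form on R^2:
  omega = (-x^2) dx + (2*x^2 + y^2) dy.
d(omega) = (4*x) dx ∧ dy

For a 1-form omega = sum_i f_i dx_i, the exterior derivative is
  d(omega) = sum_{i < j} (∂f_j/∂x_i - ∂f_i/∂x_j) dx_i ∧ dx_j.
  coefficient of dx ∧ dy: ∂f_2/∂x - ∂f_1/∂y = ∂(2*x^2 + y^2)/∂x - ∂(-x^2)/∂y = 4*x
Assembling: d(omega) = (4*x) dx ∧ dy.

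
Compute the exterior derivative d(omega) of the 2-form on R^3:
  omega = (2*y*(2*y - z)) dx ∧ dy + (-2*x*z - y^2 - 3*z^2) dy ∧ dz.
d(omega) = (-2*y - 2*z) dx ∧ dy ∧ dz

For a 2-form omega = sum_{i<j} g_{ij} dx_i ∧ dx_j, the exterior derivative is
  d(omega) = sum_{i<j} d(g_{ij}) ∧ dx_i ∧ dx_j = sum_{i<j, k} (∂g_{ij}/∂x_k) dx_k ∧ dx_i ∧ dx_j.
Expand each term, using dx_k ∧ dx_i ∧ dx_j = sgn(permutation) dx_{(a)} ∧ dx_{(b)} ∧ dx_{(c)} with (a < b < c) sorted:
  d(2*y*(2*y - z)) includes (∂/∂z)(2*y*(2*y - z)) dz = (-2*y) dz, which multiplied by dx ∧ dy gives (-2*y) dx ∧ dy ∧ dz
  d(-2*x*z - y^2 - 3*z^2) includes (∂/∂x)(-2*x*z - y^2 - 3*z^2) dx = (-2*z) dx, which multiplied by dy ∧ dz gives (-2*z) dx ∧ dy ∧ dz
Collecting like 3-forms: d(omega) = (-2*y - 2*z) dx ∧ dy ∧ dz.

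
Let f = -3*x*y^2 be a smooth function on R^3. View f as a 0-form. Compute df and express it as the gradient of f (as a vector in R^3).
df = (-3*y^2) dx + (-6*x*y) dy + (0) dz; grad f = (-3*y^2, -6*x*y, 0)

For a 0-form f, d f = (∂f/∂x) dx + (∂f/∂y) dy + (∂f/∂z) dz. The components of the vector representation are exactly the entries of grad f in Cartesian coordinates:
  ∂f/∂x = -3*y^2
  ∂f/∂y = -6*x*y
  ∂f/∂z = 0.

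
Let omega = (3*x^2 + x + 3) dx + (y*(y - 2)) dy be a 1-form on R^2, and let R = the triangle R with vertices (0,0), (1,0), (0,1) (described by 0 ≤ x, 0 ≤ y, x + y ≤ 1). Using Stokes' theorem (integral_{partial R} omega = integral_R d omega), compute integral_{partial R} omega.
integral_(partial R) omega = 0

Stokes: integral_partial_R omega = integral_R d omega with d omega = (∂Q/∂x - ∂P/∂y) dx ∧ dy.
  ∂Q/∂x = 0
  ∂P/∂y = 0
  integrand = ∂Q/∂x - ∂P/∂y = 0.
Integrating over R: integral_0^1 integral_0^{1-x} (0) dy dx = 0.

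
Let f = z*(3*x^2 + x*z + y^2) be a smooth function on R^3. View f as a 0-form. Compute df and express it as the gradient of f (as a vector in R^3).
df = (z*(6*x + z)) dx + (2*y*z) dy + (3*x^2 + 2*x*z + y^2) dz; grad f = (z*(6*x + z), 2*y*z, 3*x^2 + 2*x*z + y^2)

For a 0-form f, d f = (∂f/∂x) dx + (∂f/∂y) dy + (∂f/∂z) dz. The components of the vector representation are exactly the entries of grad f in Cartesian coordinates:
  ∂f/∂x = z*(6*x + z)
  ∂f/∂y = 2*y*z
  ∂f/∂z = 3*x^2 + 2*x*z + y^2.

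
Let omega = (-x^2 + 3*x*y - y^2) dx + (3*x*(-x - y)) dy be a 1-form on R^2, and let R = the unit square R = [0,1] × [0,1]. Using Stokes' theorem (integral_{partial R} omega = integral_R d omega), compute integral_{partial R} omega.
integral_(partial R) omega = -5

Stokes: integral_partial_R omega = integral_R d omega with d omega = (∂Q/∂x - ∂P/∂y) dx ∧ dy.
  ∂Q/∂x = -6*x - 3*y
  ∂P/∂y = 3*x - 2*y
  integrand = ∂Q/∂x - ∂P/∂y = -9*x - y.
Integrating over R: integral_0^1 integral_0^1 (-9*x - y) dx dy = -5.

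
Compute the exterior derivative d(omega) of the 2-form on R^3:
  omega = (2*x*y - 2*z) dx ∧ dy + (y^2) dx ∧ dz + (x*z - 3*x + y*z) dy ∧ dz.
d(omega) = (-2*y + z - 5) dx ∧ dy ∧ dz

For a 2-form omega = sum_{i<j} g_{ij} dx_i ∧ dx_j, the exterior derivative is
  d(omega) = sum_{i<j} d(g_{ij}) ∧ dx_i ∧ dx_j = sum_{i<j, k} (∂g_{ij}/∂x_k) dx_k ∧ dx_i ∧ dx_j.
Expand each term, using dx_k ∧ dx_i ∧ dx_j = sgn(permutation) dx_{(a)} ∧ dx_{(b)} ∧ dx_{(c)} with (a < b < c) sorted:
  d(2*x*y - 2*z) includes (∂/∂z)(2*x*y - 2*z) dz = (-2) dz, which multiplied by dx ∧ dy gives (-2) dx ∧ dy ∧ dz
  d(y^2) includes (∂/∂y)(y^2) dy = (2*y) dy, which multiplied by dx ∧ dz gives (-2*y) dx ∧ dy ∧ dz
  d(x*z - 3*x + y*z) includes (∂/∂x)(x*z - 3*x + y*z) dx = (z - 3) dx, which multiplied by dy ∧ dz gives (z - 3) dx ∧ dy ∧ dz
Collecting like 3-forms: d(omega) = (-2*y + z - 5) dx ∧ dy ∧ dz.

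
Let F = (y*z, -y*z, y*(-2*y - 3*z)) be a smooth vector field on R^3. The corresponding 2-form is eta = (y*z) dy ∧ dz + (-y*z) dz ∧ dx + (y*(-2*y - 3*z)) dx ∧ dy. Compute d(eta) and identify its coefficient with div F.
d(eta) = (-3*y - z) dx ∧ dy ∧ dz; div F = -3*y - z

For a 2-form in R^3 of the form above, applying d gives a 3-form with coefficient ∂P/∂x + ∂Q/∂y + ∂R/∂z:
  ∂P/∂x = 0
  ∂Q/∂y = -z
  ∂R/∂z = -3*y
Sum = -3*y - z, which is exactly div F.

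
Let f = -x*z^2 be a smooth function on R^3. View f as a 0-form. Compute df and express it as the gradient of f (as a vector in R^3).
df = (-z^2) dx + (0) dy + (-2*x*z) dz; grad f = (-z^2, 0, -2*x*z)

For a 0-form f, d f = (∂f/∂x) dx + (∂f/∂y) dy + (∂f/∂z) dz. The components of the vector representation are exactly the entries of grad f in Cartesian coordinates:
  ∂f/∂x = -z^2
  ∂f/∂y = 0
  ∂f/∂z = -2*x*z.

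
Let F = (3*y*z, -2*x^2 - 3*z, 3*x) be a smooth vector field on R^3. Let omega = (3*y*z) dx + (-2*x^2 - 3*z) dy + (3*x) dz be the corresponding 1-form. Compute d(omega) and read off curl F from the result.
d(omega) = (3) dy ∧ dz + (3*y - 3) dz ∧ dx + (-4*x - 3*z) dx ∧ dy; curl F = (3, 3*y - 3, -4*x - 3*z)

d omega = sum_{i<j} (∂f_j/∂x_i - ∂f_i/∂x_j) dx_i ∧ dx_j. Under the identification (dy ∧ dz, dz ∧ dx, dx ∧ dy) ↔ (e_x, e_y, e_z), the coefficients are exactly the components of curl F. Compute:
  ∂R/∂y - ∂Q/∂z = (0) - (-3) = 3
  ∂P/∂z - ∂R/∂x = (3*y) - (3) = 3*y - 3
  ∂Q/∂x - ∂P/∂y = (-4*x) - (3*z) = -4*x - 3*z.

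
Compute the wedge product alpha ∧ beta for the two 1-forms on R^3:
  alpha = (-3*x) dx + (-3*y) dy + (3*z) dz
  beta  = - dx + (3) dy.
alpha ∧ beta = (-9*x - 3*y) dx ∧ dy + (3*z) dx ∧ dz + (-9*z) dy ∧ dz

Distribute the wedge, using dx_i ∧ dx_j = -dx_j ∧ dx_i and dx_i ∧ dx_i = 0. For each pair (i, j) with i < j, the coefficient of dx_i ∧ dx_j in alpha ∧ beta is (alpha_i * beta_j - alpha_j * beta_i). Collecting: alpha ∧ beta = (-9*x - 3*y) dx ∧ dy + (3*z) dx ∧ dz + (-9*z) dy ∧ dz.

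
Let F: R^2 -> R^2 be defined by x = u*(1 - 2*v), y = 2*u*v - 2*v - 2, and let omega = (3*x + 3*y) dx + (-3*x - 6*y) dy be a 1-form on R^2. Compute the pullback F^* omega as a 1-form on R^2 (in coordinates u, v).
F^* omega = (-12*u*v^2 - 12*u*v + 3*u + 36*v^2 + 30*v - 6) du + (-12*u^2*v - 12*u^2 + 48*u*v + 42*u - 24*v - 24) dv

Using F^*(f dg) = (f ∘ F) d(g ∘ F), substitute each coordinate x_i by F_i(u, v) in f_i, and replace dx_i by d F_i = (∂F_i/∂u) du + (∂F_i/∂v) dv.
  For the x component: f_1(F) = 3*u - 6*v - 6; d F_1 = (1 - 2*v) du + (-2*u) dv
  For the y component: f_2(F) = -6*u*v - 3*u + 12*v + 12; d F_2 = (2*v) du + (2*u - 2) dv
Combining and collecting du, dv coefficients:
  coeff of du: -12*u*v^2 - 12*u*v + 3*u + 36*v^2 + 30*v - 6
  coeff of dv: -12*u^2*v - 12*u^2 + 48*u*v + 42*u - 24*v - 24
F^* omega = (-12*u*v^2 - 12*u*v + 3*u + 36*v^2 + 30*v - 6) du + (-12*u^2*v - 12*u^2 + 48*u*v + 42*u - 24*v - 24) dv.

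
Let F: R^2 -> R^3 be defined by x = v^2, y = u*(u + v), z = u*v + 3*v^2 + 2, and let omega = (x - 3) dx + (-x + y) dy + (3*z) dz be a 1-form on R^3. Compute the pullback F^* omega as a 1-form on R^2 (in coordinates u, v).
F^* omega = (2*u^3 + 3*u^2*v + 2*u*v^2 + 8*v^3 + 6*v) du + (u^3 + 4*u^2*v + 26*u*v^2 + 6*u + 56*v^3 + 30*v) dv

Using F^*(f dg) = (f ∘ F) d(g ∘ F), substitute each coordinate x_i by F_i(u, v) in f_i, and replace dx_i by d F_i = (∂F_i/∂u) du + (∂F_i/∂v) dv.
  For the x component: f_1(F) = v^2 - 3; d F_1 = (0) du + (2*v) dv
  For the y component: f_2(F) = u^2 + u*v - v^2; d F_2 = (2*u + v) du + (u) dv
  For the z component: f_3(F) = 3*u*v + 9*v^2 + 6; d F_3 = (v) du + (u + 6*v) dv
Combining and collecting du, dv coefficients:
  coeff of du: 2*u^3 + 3*u^2*v + 2*u*v^2 + 8*v^3 + 6*v
  coeff of dv: u^3 + 4*u^2*v + 26*u*v^2 + 6*u + 56*v^3 + 30*v
F^* omega = (2*u^3 + 3*u^2*v + 2*u*v^2 + 8*v^3 + 6*v) du + (u^3 + 4*u^2*v + 26*u*v^2 + 6*u + 56*v^3 + 30*v) dv.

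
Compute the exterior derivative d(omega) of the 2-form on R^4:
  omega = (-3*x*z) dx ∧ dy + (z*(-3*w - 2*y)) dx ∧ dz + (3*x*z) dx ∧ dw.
d(omega) = (-3*x + 2*z) dx ∧ dy ∧ dz + (-3*x - 3*z) dx ∧ dz ∧ dw

For a 2-form omega = sum_{i<j} g_{ij} dx_i ∧ dx_j, the exterior derivative is
  d(omega) = sum_{i<j} d(g_{ij}) ∧ dx_i ∧ dx_j = sum_{i<j, k} (∂g_{ij}/∂x_k) dx_k ∧ dx_i ∧ dx_j.
Expand each term, using dx_k ∧ dx_i ∧ dx_j = sgn(permutation) dx_{(a)} ∧ dx_{(b)} ∧ dx_{(c)} with (a < b < c) sorted:
  d(-3*x*z) includes (∂/∂z)(-3*x*z) dz = (-3*x) dz, which multiplied by dx ∧ dy gives (-3*x) dx ∧ dy ∧ dz
  d(z*(-3*w - 2*y)) includes (∂/∂y)(z*(-3*w - 2*y)) dy = (-2*z) dy, which multiplied by dx ∧ dz gives (2*z) dx ∧ dy ∧ dz
  d(z*(-3*w - 2*y)) includes (∂/∂w)(z*(-3*w - 2*y)) dw = (-3*z) dw, which multiplied by dx ∧ dz gives (-3*z) dx ∧ dz ∧ dw
  d(3*x*z) includes (∂/∂z)(3*x*z) dz = (3*x) dz, which multiplied by dx ∧ dw gives (-3*x) dx ∧ dz ∧ dw
Collecting like 3-forms: d(omega) = (-3*x + 2*z) dx ∧ dy ∧ dz + (-3*x - 3*z) dx ∧ dz ∧ dw.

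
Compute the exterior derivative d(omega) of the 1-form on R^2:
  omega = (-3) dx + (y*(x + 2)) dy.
d(omega) = (y) dx ∧ dy

For a 1-form omega = sum_i f_i dx_i, the exterior derivative is
  d(omega) = sum_{i < j} (∂f_j/∂x_i - ∂f_i/∂x_j) dx_i ∧ dx_j.
  coefficient of dx ∧ dy: ∂f_2/∂x - ∂f_1/∂y = ∂(y*(x + 2))/∂x - ∂(-3)/∂y = y
Assembling: d(omega) = (y) dx ∧ dy.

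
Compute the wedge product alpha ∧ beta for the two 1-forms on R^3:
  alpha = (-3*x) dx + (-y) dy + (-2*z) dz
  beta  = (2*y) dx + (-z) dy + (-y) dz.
alpha ∧ beta = (3*x*z + 2*y^2) dx ∧ dy + (y*(3*x + 4*z)) dx ∧ dz + (y^2 - 2*z^2) dy ∧ dz

Distribute the wedge, using dx_i ∧ dx_j = -dx_j ∧ dx_i and dx_i ∧ dx_i = 0. For each pair (i, j) with i < j, the coefficient of dx_i ∧ dx_j in alpha ∧ beta is (alpha_i * beta_j - alpha_j * beta_i). Collecting: alpha ∧ beta = (3*x*z + 2*y^2) dx ∧ dy + (y*(3*x + 4*z)) dx ∧ dz + (y^2 - 2*z^2) dy ∧ dz.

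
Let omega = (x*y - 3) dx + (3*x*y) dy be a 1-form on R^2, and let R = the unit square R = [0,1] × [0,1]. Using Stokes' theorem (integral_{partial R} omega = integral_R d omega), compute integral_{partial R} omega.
integral_(partial R) omega = 1

Stokes: integral_partial_R omega = integral_R d omega with d omega = (∂Q/∂x - ∂P/∂y) dx ∧ dy.
  ∂Q/∂x = 3*y
  ∂P/∂y = x
  integrand = ∂Q/∂x - ∂P/∂y = -x + 3*y.
Integrating over R: integral_0^1 integral_0^1 (-x + 3*y) dx dy = 1.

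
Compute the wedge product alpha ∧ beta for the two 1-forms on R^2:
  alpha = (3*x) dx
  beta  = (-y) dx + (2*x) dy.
alpha ∧ beta = (6*x^2) dx ∧ dy

Distribute the wedge, using dx_i ∧ dx_j = -dx_j ∧ dx_i and dx_i ∧ dx_i = 0. For each pair (i, j) with i < j, the coefficient of dx_i ∧ dx_j in alpha ∧ beta is (alpha_i * beta_j - alpha_j * beta_i). Collecting: alpha ∧ beta = (6*x^2) dx ∧ dy.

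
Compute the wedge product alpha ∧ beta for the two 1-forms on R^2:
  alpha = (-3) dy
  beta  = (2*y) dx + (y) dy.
alpha ∧ beta = (6*y) dx ∧ dy

Distribute the wedge, using dx_i ∧ dx_j = -dx_j ∧ dx_i and dx_i ∧ dx_i = 0. For each pair (i, j) with i < j, the coefficient of dx_i ∧ dx_j in alpha ∧ beta is (alpha_i * beta_j - alpha_j * beta_i). Collecting: alpha ∧ beta = (6*y) dx ∧ dy.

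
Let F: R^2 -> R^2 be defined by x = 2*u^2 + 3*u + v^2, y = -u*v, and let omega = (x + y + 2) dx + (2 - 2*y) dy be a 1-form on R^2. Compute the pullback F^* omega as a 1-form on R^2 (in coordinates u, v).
F^* omega = (8*u^3 - 4*u^2*v + 18*u^2 + 2*u*v^2 - 3*u*v + 17*u + 3*v^2 - 2*v + 6) du + (2*u^2*v - 2*u*v^2 + 6*u*v - 2*u + 2*v^3 + 4*v) dv

Using F^*(f dg) = (f ∘ F) d(g ∘ F), substitute each coordinate x_i by F_i(u, v) in f_i, and replace dx_i by d F_i = (∂F_i/∂u) du + (∂F_i/∂v) dv.
  For the x component: f_1(F) = 2*u^2 - u*v + 3*u + v^2 + 2; d F_1 = (4*u + 3) du + (2*v) dv
  For the y component: f_2(F) = 2*u*v + 2; d F_2 = (-v) du + (-u) dv
Combining and collecting du, dv coefficients:
  coeff of du: 8*u^3 - 4*u^2*v + 18*u^2 + 2*u*v^2 - 3*u*v + 17*u + 3*v^2 - 2*v + 6
  coeff of dv: 2*u^2*v - 2*u*v^2 + 6*u*v - 2*u + 2*v^3 + 4*v
F^* omega = (8*u^3 - 4*u^2*v + 18*u^2 + 2*u*v^2 - 3*u*v + 17*u + 3*v^2 - 2*v + 6) du + (2*u^2*v - 2*u*v^2 + 6*u*v - 2*u + 2*v^3 + 4*v) dv.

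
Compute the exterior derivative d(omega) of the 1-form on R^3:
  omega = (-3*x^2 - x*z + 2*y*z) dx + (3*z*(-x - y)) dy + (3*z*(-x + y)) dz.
d(omega) = (-5*z) dx ∧ dy + (x - 2*y - 3*z) dx ∧ dz + (3*x + 3*y + 3*z) dy ∧ dz

For a 1-form omega = sum_i f_i dx_i, the exterior derivative is
  d(omega) = sum_{i < j} (∂f_j/∂x_i - ∂f_i/∂x_j) dx_i ∧ dx_j.
  coefficient of dx ∧ dy: ∂f_2/∂x - ∂f_1/∂y = ∂(3*z*(-x - y))/∂x - ∂(-3*x^2 - x*z + 2*y*z)/∂y = -5*z
  coefficient of dx ∧ dz: ∂f_3/∂x - ∂f_1/∂z = ∂(3*z*(-x + y))/∂x - ∂(-3*x^2 - x*z + 2*y*z)/∂z = x - 2*y - 3*z
  coefficient of dy ∧ dz: ∂f_3/∂y - ∂f_2/∂z = ∂(3*z*(-x + y))/∂y - ∂(3*z*(-x - y))/∂z = 3*x + 3*y + 3*z
Assembling: d(omega) = (-5*z) dx ∧ dy + (x - 2*y - 3*z) dx ∧ dz + (3*x + 3*y + 3*z) dy ∧ dz.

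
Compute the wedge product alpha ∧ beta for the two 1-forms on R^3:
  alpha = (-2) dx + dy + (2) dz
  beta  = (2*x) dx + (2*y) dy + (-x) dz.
alpha ∧ beta = (-2*x - 4*y) dx ∧ dy + (-2*x) dx ∧ dz + (-x - 4*y) dy ∧ dz

Distribute the wedge, using dx_i ∧ dx_j = -dx_j ∧ dx_i and dx_i ∧ dx_i = 0. For each pair (i, j) with i < j, the coefficient of dx_i ∧ dx_j in alpha ∧ beta is (alpha_i * beta_j - alpha_j * beta_i). Collecting: alpha ∧ beta = (-2*x - 4*y) dx ∧ dy + (-2*x) dx ∧ dz + (-x - 4*y) dy ∧ dz.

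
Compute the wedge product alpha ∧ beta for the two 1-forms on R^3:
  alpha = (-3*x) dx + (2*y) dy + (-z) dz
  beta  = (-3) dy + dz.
alpha ∧ beta = (9*x) dx ∧ dy + (-3*x) dx ∧ dz + (2*y - 3*z) dy ∧ dz

Distribute the wedge, using dx_i ∧ dx_j = -dx_j ∧ dx_i and dx_i ∧ dx_i = 0. For each pair (i, j) with i < j, the coefficient of dx_i ∧ dx_j in alpha ∧ beta is (alpha_i * beta_j - alpha_j * beta_i). Collecting: alpha ∧ beta = (9*x) dx ∧ dy + (-3*x) dx ∧ dz + (2*y - 3*z) dy ∧ dz.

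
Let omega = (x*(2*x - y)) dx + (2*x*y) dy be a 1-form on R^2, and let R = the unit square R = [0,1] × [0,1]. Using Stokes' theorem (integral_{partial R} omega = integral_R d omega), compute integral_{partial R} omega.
integral_(partial R) omega = 3/2

Stokes: integral_partial_R omega = integral_R d omega with d omega = (∂Q/∂x - ∂P/∂y) dx ∧ dy.
  ∂Q/∂x = 2*y
  ∂P/∂y = -x
  integrand = ∂Q/∂x - ∂P/∂y = x + 2*y.
Integrating over R: integral_0^1 integral_0^1 (x + 2*y) dx dy = 3/2.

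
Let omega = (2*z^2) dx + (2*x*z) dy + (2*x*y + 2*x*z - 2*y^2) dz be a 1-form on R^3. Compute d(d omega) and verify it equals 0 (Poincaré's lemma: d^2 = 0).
d(d omega) = 0

Step 1: d omega = sum_{i<j} (∂f_j/∂x_i - ∂f_i/∂x_j) dx_i ∧ dx_j:
  coeff of dx ∧ dy: 2*z
  coeff of dx ∧ dz: 2*y - 2*z
  coeff of dy ∧ dz: -4*y
Step 2: Apply d again to each 2-form coefficient. The only possible 3-form in R^3 is dx ∧ dy ∧ dz, with coefficient
  ∂(coeff of dy∧dz)/∂x - ∂(coeff of dx∧dz)/∂y + ∂(coeff of dx∧dy)/∂z
  = ∂/∂x (-4*y) - ∂/∂y (2*y - 2*z) + ∂/∂z (2*z).
Each of these terms simplifies to sums of mixed partials that cancel in pairs. The result is 0 (by equality of mixed partials for smooth functions — Schwarz / Clairaut).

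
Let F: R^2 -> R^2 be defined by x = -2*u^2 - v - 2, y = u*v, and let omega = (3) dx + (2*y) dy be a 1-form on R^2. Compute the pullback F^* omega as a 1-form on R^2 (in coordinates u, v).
F^* omega = (2*u*(v^2 - 6)) du + (2*u^2*v - 3) dv

Using F^*(f dg) = (f ∘ F) d(g ∘ F), substitute each coordinate x_i by F_i(u, v) in f_i, and replace dx_i by d F_i = (∂F_i/∂u) du + (∂F_i/∂v) dv.
  For the x component: f_1(F) = 3; d F_1 = (-4*u) du + (-1) dv
  For the y component: f_2(F) = 2*u*v; d F_2 = (v) du + (u) dv
Combining and collecting du, dv coefficients:
  coeff of du: 2*u*(v^2 - 6)
  coeff of dv: 2*u^2*v - 3
F^* omega = (2*u*(v^2 - 6)) du + (2*u^2*v - 3) dv.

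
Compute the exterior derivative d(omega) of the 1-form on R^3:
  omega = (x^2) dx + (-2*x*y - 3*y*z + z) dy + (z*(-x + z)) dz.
d(omega) = (-2*y) dx ∧ dy + (-z) dx ∧ dz + (3*y - 1) dy ∧ dz

For a 1-form omega = sum_i f_i dx_i, the exterior derivative is
  d(omega) = sum_{i < j} (∂f_j/∂x_i - ∂f_i/∂x_j) dx_i ∧ dx_j.
  coefficient of dx ∧ dy: ∂f_2/∂x - ∂f_1/∂y = ∂(-2*x*y - 3*y*z + z)/∂x - ∂(x^2)/∂y = -2*y
  coefficient of dx ∧ dz: ∂f_3/∂x - ∂f_1/∂z = ∂(z*(-x + z))/∂x - ∂(x^2)/∂z = -z
  coefficient of dy ∧ dz: ∂f_3/∂y - ∂f_2/∂z = ∂(z*(-x + z))/∂y - ∂(-2*x*y - 3*y*z + z)/∂z = 3*y - 1
Assembling: d(omega) = (-2*y) dx ∧ dy + (-z) dx ∧ dz + (3*y - 1) dy ∧ dz.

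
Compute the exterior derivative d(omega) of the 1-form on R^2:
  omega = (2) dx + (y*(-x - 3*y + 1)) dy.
d(omega) = (-y) dx ∧ dy

For a 1-form omega = sum_i f_i dx_i, the exterior derivative is
  d(omega) = sum_{i < j} (∂f_j/∂x_i - ∂f_i/∂x_j) dx_i ∧ dx_j.
  coefficient of dx ∧ dy: ∂f_2/∂x - ∂f_1/∂y = ∂(y*(-x - 3*y + 1))/∂x - ∂(2)/∂y = -y
Assembling: d(omega) = (-y) dx ∧ dy.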